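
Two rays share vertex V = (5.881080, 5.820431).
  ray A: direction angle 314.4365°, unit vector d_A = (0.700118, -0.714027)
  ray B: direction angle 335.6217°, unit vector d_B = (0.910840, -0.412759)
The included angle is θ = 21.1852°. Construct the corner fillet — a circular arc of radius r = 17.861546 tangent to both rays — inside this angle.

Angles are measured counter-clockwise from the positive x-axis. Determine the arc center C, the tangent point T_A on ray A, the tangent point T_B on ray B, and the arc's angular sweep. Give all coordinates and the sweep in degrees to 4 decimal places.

bisector direction at 325.0291° = (0.819443,-0.573160)
center distance |VC| = r/sin(θ/2) = 17.861546/sin(10.5926°) = 97.166351
C = V + |VC|·bis = (85.5034,-49.8715)
T_A = V + ((C−V)·d_A)·d_A = V + 95.5105·d_A = (72.7498,-62.3767)
T_B = V + ((C−V)·d_B)·d_B = V + 95.5105·d_B = (92.8759,-33.6025)
sweep = 180° − θ = 158.8148°

center=(85.5034,-49.8715) T_A=(72.7498,-62.3767) T_B=(92.8759,-33.6025) sweep=158.8148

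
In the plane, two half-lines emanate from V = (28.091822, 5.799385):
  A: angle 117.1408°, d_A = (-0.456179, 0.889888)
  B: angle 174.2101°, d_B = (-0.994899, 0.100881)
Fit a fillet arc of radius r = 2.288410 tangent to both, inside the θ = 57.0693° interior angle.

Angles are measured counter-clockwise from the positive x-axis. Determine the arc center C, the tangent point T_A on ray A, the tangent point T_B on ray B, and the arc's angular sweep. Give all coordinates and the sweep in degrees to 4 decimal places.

center=(24.1355,8.5007) T_A=(26.1719,9.5446) T_B=(23.9046,6.2240) sweep=122.9307

bisector direction at 145.6754° = (-0.825857,0.563880)
center distance |VC| = r/sin(θ/2) = 2.288410/sin(28.5346°) = 4.790574
C = V + |VC|·bis = (24.1355,8.5007)
T_A = V + ((C−V)·d_A)·d_A = V + 4.2087·d_A = (26.1719,9.5446)
T_B = V + ((C−V)·d_B)·d_B = V + 4.2087·d_B = (23.9046,6.2240)
sweep = 180° − θ = 122.9307°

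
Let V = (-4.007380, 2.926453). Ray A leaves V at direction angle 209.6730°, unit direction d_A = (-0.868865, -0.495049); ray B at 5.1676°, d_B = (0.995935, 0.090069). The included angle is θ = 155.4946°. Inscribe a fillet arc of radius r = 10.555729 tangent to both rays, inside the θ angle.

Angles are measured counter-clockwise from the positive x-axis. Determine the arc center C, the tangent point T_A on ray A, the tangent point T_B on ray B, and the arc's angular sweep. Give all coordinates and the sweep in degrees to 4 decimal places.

bisector direction at 287.4203° = (0.299379,-0.954134)
center distance |VC| = r/sin(θ/2) = 10.555729/sin(77.7473°) = 10.801782
C = V + |VC|·bis = (-0.7736,-7.3799)
T_A = V + ((C−V)·d_A)·d_A = V + 2.2924·d_A = (-5.9992,1.7916)
T_B = V + ((C−V)·d_B)·d_B = V + 2.2924·d_B = (-1.7243,3.1329)
sweep = 180° − θ = 24.5054°

center=(-0.7736,-7.3799) T_A=(-5.9992,1.7916) T_B=(-1.7243,3.1329) sweep=24.5054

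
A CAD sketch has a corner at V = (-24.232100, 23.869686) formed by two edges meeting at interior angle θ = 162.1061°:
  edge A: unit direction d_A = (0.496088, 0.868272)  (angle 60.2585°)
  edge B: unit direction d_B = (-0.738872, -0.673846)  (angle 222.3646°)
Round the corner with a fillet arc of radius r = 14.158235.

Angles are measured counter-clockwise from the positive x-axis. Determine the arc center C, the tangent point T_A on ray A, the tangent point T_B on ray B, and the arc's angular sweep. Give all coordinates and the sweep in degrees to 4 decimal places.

bisector direction at 141.3115° = (-0.780556,0.625085)
center distance |VC| = r/sin(θ/2) = 14.158235/sin(81.0530°) = 14.332623
C = V + |VC|·bis = (-35.4195,32.8288)
T_A = V + ((C−V)·d_A)·d_A = V + 2.2290·d_A = (-23.1263,25.8051)
T_B = V + ((C−V)·d_B)·d_B = V + 2.2290·d_B = (-25.8791,22.3677)
sweep = 180° − θ = 17.8939°

center=(-35.4195,32.8288) T_A=(-23.1263,25.8051) T_B=(-25.8791,22.3677) sweep=17.8939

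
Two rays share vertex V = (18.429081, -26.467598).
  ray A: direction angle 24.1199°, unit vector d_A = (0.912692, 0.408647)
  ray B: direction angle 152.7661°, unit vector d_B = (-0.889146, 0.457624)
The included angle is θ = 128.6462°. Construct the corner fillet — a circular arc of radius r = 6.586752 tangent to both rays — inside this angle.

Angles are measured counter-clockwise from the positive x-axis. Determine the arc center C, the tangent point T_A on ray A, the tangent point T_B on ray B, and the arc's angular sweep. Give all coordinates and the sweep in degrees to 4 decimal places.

center=(18.6277,-19.1618) T_A=(21.3193,-25.1735) T_B=(15.6134,-25.0184) sweep=51.3538

bisector direction at 88.4430° = (0.027171,0.999631)
center distance |VC| = r/sin(θ/2) = 6.586752/sin(64.3231°) = 7.308448
C = V + |VC|·bis = (18.6277,-19.1618)
T_A = V + ((C−V)·d_A)·d_A = V + 3.1667·d_A = (21.3193,-25.1735)
T_B = V + ((C−V)·d_B)·d_B = V + 3.1667·d_B = (15.6134,-25.0184)
sweep = 180° − θ = 51.3538°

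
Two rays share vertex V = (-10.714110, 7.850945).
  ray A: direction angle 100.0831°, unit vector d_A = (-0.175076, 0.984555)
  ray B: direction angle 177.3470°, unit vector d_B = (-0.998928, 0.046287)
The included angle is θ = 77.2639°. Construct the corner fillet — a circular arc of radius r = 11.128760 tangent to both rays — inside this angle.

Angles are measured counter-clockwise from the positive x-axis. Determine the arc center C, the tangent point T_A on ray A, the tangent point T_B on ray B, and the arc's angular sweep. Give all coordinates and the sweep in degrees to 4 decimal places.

center=(-24.1089,19.6123) T_A=(-13.1520,21.5607) T_B=(-24.6240,8.4955) sweep=102.7361

bisector direction at 138.7150° = (-0.751437,0.659804)
center distance |VC| = r/sin(θ/2) = 11.128760/sin(38.6320°) = 17.825544
C = V + |VC|·bis = (-24.1089,19.6123)
T_A = V + ((C−V)·d_A)·d_A = V + 13.9248·d_A = (-13.1520,21.5607)
T_B = V + ((C−V)·d_B)·d_B = V + 13.9248·d_B = (-24.6240,8.4955)
sweep = 180° − θ = 102.7361°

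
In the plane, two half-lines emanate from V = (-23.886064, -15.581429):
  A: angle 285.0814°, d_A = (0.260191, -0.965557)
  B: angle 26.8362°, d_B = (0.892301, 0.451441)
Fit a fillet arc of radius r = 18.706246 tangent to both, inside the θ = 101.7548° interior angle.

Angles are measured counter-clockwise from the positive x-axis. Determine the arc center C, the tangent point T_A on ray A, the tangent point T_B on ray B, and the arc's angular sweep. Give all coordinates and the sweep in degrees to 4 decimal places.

bisector direction at 335.9588° = (0.913253,-0.407393)
center distance |VC| = r/sin(θ/2) = 18.706246/sin(50.8774°) = 24.112277
C = V + |VC|·bis = (-1.8655,-25.4046)
T_A = V + ((C−V)·d_A)·d_A = V + 15.2144·d_A = (-19.9274,-30.2718)
T_B = V + ((C−V)·d_B)·d_B = V + 15.2144·d_B = (-10.3102,-8.7130)
sweep = 180° − θ = 78.2452°

center=(-1.8655,-25.4046) T_A=(-19.9274,-30.2718) T_B=(-10.3102,-8.7130) sweep=78.2452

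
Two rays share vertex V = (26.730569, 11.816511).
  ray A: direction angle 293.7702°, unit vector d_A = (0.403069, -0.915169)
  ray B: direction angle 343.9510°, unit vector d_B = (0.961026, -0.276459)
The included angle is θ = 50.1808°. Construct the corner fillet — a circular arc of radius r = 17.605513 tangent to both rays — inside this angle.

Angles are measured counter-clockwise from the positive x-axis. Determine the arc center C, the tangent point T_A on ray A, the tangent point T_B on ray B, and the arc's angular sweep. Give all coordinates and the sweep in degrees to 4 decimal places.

center=(57.9981,-15.4977) T_A=(41.8860,-22.5940) T_B=(62.8653,1.4216) sweep=129.8192

bisector direction at 318.8606° = (0.753111,-0.657893)
center distance |VC| = r/sin(θ/2) = 17.605513/sin(25.0904°) = 41.517767
C = V + |VC|·bis = (57.9981,-15.4977)
T_A = V + ((C−V)·d_A)·d_A = V + 37.6001·d_A = (41.8860,-22.5940)
T_B = V + ((C−V)·d_B)·d_B = V + 37.6001·d_B = (62.8653,1.4216)
sweep = 180° − θ = 129.8192°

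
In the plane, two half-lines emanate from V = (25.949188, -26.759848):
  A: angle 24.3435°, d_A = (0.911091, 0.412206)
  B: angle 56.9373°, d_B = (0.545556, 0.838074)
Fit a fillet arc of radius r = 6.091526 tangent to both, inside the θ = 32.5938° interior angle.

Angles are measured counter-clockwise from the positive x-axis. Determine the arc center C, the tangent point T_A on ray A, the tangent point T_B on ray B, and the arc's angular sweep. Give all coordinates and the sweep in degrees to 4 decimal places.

center=(42.4213,-12.6214) T_A=(44.9323,-18.1713) T_B=(37.3162,-9.2981) sweep=147.4062

bisector direction at 40.6404° = (0.758812,0.651309)
center distance |VC| = r/sin(θ/2) = 6.091526/sin(16.2969°) = 21.707788
C = V + |VC|·bis = (42.4213,-12.6214)
T_A = V + ((C−V)·d_A)·d_A = V + 20.8356·d_A = (44.9323,-18.1713)
T_B = V + ((C−V)·d_B)·d_B = V + 20.8356·d_B = (37.3162,-9.2981)
sweep = 180° − θ = 147.4062°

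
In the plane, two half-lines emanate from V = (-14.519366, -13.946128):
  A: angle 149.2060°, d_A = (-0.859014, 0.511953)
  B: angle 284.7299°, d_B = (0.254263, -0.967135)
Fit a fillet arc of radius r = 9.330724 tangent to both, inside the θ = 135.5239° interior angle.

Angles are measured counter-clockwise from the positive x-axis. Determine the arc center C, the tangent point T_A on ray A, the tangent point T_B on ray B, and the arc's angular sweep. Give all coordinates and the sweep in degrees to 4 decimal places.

center=(-22.5734,-20.0082) T_A=(-17.7965,-11.9930) T_B=(-13.5493,-17.6358) sweep=44.4761

bisector direction at 216.9679° = (-0.798972,-0.601368)
center distance |VC| = r/sin(θ/2) = 9.330724/sin(67.7619°) = 10.080518
C = V + |VC|·bis = (-22.5734,-20.0082)
T_A = V + ((C−V)·d_A)·d_A = V + 3.8150·d_A = (-17.7965,-11.9930)
T_B = V + ((C−V)·d_B)·d_B = V + 3.8150·d_B = (-13.5493,-17.6358)
sweep = 180° − θ = 44.4761°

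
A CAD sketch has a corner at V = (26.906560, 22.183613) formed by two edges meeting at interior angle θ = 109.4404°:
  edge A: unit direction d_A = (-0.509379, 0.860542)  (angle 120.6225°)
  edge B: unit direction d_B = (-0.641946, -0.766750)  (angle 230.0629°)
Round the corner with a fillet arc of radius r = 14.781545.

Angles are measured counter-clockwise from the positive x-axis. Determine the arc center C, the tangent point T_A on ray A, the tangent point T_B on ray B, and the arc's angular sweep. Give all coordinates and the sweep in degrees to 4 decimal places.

bisector direction at 175.3427° = (-0.996698,0.081196)
center distance |VC| = r/sin(θ/2) = 14.781545/sin(54.7202°) = 18.107066
C = V + |VC|·bis = (8.8593,23.6538)
T_A = V + ((C−V)·d_A)·d_A = V + 10.4581·d_A = (21.5794,31.1832)
T_B = V + ((C−V)·d_B)·d_B = V + 10.4581·d_B = (20.1930,14.1649)
sweep = 180° − θ = 70.5596°

center=(8.8593,23.6538) T_A=(21.5794,31.1832) T_B=(20.1930,14.1649) sweep=70.5596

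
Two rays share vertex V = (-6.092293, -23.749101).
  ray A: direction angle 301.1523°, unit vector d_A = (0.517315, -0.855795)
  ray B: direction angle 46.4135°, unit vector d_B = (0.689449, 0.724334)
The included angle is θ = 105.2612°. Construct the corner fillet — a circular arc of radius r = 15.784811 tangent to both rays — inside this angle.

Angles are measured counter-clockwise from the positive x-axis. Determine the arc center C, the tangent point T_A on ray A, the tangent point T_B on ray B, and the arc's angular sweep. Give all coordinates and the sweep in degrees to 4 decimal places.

bisector direction at 353.7829° = (0.994119,-0.108296)
center distance |VC| = r/sin(θ/2) = 15.784811/sin(52.6306°) = 19.861632
C = V + |VC|·bis = (13.6525,-25.9000)
T_A = V + ((C−V)·d_A)·d_A = V + 12.0550·d_A = (0.1440,-34.0658)
T_B = V + ((C−V)·d_B)·d_B = V + 12.0550·d_B = (2.2190,-15.0172)
sweep = 180° − θ = 74.7388°

center=(13.6525,-25.9000) T_A=(0.1440,-34.0658) T_B=(2.2190,-15.0172) sweep=74.7388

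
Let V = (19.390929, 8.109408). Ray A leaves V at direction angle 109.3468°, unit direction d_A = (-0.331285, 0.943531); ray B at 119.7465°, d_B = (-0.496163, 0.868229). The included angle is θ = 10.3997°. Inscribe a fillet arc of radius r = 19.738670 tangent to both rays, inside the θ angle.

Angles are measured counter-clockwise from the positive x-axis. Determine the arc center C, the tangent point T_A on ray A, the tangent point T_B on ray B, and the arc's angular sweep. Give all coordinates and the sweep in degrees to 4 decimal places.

bisector direction at 114.5466° = (-0.415434,0.909623)
center distance |VC| = r/sin(θ/2) = 19.738670/sin(5.1998°) = 217.794063
C = V + |VC|·bis = (-71.0881,206.2200)
T_A = V + ((C−V)·d_A)·d_A = V + 216.8978·d_A = (-52.4641,212.7591)
T_B = V + ((C−V)·d_B)·d_B = V + 216.8978·d_B = (-88.2258,196.4264)
sweep = 180° − θ = 169.6003°

center=(-71.0881,206.2200) T_A=(-52.4641,212.7591) T_B=(-88.2258,196.4264) sweep=169.6003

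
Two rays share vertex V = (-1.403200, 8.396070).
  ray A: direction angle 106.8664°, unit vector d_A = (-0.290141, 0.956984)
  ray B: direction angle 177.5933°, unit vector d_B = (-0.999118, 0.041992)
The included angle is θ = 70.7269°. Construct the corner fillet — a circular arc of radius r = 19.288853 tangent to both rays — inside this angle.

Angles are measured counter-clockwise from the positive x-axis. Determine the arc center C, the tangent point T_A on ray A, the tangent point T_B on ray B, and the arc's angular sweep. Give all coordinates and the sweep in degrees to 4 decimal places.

bisector direction at 142.2298° = (-0.790474,0.612495)
center distance |VC| = r/sin(θ/2) = 19.288853/sin(35.3635°) = 33.327834
C = V + |VC|·bis = (-27.7480,28.8092)
T_A = V + ((C−V)·d_A)·d_A = V + 27.1788·d_A = (-9.2889,34.4057)
T_B = V + ((C−V)·d_B)·d_B = V + 27.1788·d_B = (-28.5580,9.5374)
sweep = 180° − θ = 109.2731°

center=(-27.7480,28.8092) T_A=(-9.2889,34.4057) T_B=(-28.5580,9.5374) sweep=109.2731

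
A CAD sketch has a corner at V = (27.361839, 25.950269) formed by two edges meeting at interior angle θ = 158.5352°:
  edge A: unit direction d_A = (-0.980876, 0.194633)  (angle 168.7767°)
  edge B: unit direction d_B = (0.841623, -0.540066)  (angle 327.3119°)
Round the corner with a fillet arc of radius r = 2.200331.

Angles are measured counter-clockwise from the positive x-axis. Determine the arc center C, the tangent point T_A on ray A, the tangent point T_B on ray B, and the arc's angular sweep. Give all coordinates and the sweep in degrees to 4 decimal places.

bisector direction at 248.0443° = (-0.373890,-0.927473)
center distance |VC| = r/sin(θ/2) = 2.200331/sin(79.2676°) = 2.239505
C = V + |VC|·bis = (26.5245,23.8732)
T_A = V + ((C−V)·d_A)·d_A = V + 0.4170·d_A = (26.9528,26.0314)
T_B = V + ((C−V)·d_B)·d_B = V + 0.4170·d_B = (27.7128,25.7250)
sweep = 180° − θ = 21.4648°

center=(26.5245,23.8732) T_A=(26.9528,26.0314) T_B=(27.7128,25.7250) sweep=21.4648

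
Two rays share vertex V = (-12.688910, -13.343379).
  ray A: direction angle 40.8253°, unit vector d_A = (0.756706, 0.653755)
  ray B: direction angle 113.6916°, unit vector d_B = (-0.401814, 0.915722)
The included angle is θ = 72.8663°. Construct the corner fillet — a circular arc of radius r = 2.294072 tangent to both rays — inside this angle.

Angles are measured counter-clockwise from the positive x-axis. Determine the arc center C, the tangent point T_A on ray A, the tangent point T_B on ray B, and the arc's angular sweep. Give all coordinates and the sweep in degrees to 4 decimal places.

bisector direction at 77.2585° = (0.220554,0.975375)
center distance |VC| = r/sin(θ/2) = 2.294072/sin(36.4331°) = 3.862825
C = V + |VC|·bis = (-11.8370,-9.5757)
T_A = V + ((C−V)·d_A)·d_A = V + 3.1078·d_A = (-10.3372,-11.3116)
T_B = V + ((C−V)·d_B)·d_B = V + 3.1078·d_B = (-13.9377,-10.4975)
sweep = 180° − θ = 107.1337°

center=(-11.8370,-9.5757) T_A=(-10.3372,-11.3116) T_B=(-13.9377,-10.4975) sweep=107.1337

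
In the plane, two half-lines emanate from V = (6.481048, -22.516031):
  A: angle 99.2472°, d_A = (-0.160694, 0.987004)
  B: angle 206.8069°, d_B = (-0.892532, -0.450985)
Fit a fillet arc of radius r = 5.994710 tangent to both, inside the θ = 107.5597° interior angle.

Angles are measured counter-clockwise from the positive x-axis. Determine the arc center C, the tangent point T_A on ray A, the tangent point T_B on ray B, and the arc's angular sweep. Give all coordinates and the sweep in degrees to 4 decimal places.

bisector direction at 153.0271° = (-0.891221,0.453570)
center distance |VC| = r/sin(θ/2) = 5.994710/sin(53.7799°) = 7.430668
C = V + |VC|·bis = (-0.1413,-19.1457)
T_A = V + ((C−V)·d_A)·d_A = V + 4.3907·d_A = (5.7755,-18.1824)
T_B = V + ((C−V)·d_B)·d_B = V + 4.3907·d_B = (2.5622,-24.4962)
sweep = 180° − θ = 72.4403°

center=(-0.1413,-19.1457) T_A=(5.7755,-18.1824) T_B=(2.5622,-24.4962) sweep=72.4403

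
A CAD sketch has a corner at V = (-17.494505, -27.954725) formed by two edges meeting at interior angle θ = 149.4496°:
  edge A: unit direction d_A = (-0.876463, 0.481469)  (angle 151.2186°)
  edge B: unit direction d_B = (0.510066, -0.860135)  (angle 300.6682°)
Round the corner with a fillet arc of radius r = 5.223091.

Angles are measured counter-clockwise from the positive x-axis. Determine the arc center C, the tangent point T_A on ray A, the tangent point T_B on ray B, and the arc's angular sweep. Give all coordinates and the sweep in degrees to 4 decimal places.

center=(-21.2595,-31.8458) T_A=(-18.7447,-27.2679) T_B=(-16.7669,-29.1817) sweep=30.5504

bisector direction at 225.9434° = (-0.695369,-0.718653)
center distance |VC| = r/sin(θ/2) = 5.223091/sin(74.7248°) = 5.414372
C = V + |VC|·bis = (-21.2595,-31.8458)
T_A = V + ((C−V)·d_A)·d_A = V + 1.4264·d_A = (-18.7447,-27.2679)
T_B = V + ((C−V)·d_B)·d_B = V + 1.4264·d_B = (-16.7669,-29.1817)
sweep = 180° − θ = 30.5504°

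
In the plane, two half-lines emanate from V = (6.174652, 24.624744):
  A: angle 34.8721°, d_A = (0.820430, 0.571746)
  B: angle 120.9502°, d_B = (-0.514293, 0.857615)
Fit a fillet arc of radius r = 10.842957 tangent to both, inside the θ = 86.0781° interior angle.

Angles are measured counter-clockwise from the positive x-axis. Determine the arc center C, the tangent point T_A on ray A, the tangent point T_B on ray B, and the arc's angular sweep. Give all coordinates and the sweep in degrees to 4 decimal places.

center=(9.5019,40.1596) T_A=(15.7013,31.2637) T_B=(0.2028,34.5832) sweep=93.9219

bisector direction at 77.9112° = (0.209428,0.977824)
center distance |VC| = r/sin(θ/2) = 10.842957/sin(43.0391°) = 15.887194
C = V + |VC|·bis = (9.5019,40.1596)
T_A = V + ((C−V)·d_A)·d_A = V + 11.6118·d_A = (15.7013,31.2637)
T_B = V + ((C−V)·d_B)·d_B = V + 11.6118·d_B = (0.2028,34.5832)
sweep = 180° − θ = 93.9219°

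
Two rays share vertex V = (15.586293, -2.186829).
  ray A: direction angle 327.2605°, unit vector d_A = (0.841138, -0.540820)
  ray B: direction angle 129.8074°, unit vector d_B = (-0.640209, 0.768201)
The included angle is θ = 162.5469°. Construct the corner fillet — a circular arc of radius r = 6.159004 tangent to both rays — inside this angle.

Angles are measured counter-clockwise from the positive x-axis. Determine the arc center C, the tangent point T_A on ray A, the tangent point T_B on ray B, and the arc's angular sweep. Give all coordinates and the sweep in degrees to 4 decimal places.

center=(19.7124,2.4825) T_A=(16.3815,-2.6981) T_B=(14.9811,-1.4606) sweep=17.4531

bisector direction at 48.5340° = (0.662176,0.749348)
center distance |VC| = r/sin(θ/2) = 6.159004/sin(81.2734°) = 6.231138
C = V + |VC|·bis = (19.7124,2.4825)
T_A = V + ((C−V)·d_A)·d_A = V + 0.9454·d_A = (16.3815,-2.6981)
T_B = V + ((C−V)·d_B)·d_B = V + 0.9454·d_B = (14.9811,-1.4606)
sweep = 180° − θ = 17.4531°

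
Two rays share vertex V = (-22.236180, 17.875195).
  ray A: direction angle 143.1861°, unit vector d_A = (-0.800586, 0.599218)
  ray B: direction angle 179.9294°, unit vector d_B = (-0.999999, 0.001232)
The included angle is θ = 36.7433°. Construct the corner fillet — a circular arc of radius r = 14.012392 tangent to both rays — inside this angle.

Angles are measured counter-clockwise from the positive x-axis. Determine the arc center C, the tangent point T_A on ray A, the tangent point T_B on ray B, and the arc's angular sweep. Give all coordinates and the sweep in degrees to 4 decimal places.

center=(-64.4114,31.9396) T_A=(-56.0149,43.1577) T_B=(-64.4286,17.9272) sweep=143.2567

bisector direction at 161.5578° = (-0.948643,0.316349)
center distance |VC| = r/sin(θ/2) = 14.012392/sin(18.3716°) = 44.458451
C = V + |VC|·bis = (-64.4114,31.9396)
T_A = V + ((C−V)·d_A)·d_A = V + 42.1925·d_A = (-56.0149,43.1577)
T_B = V + ((C−V)·d_B)·d_B = V + 42.1925·d_B = (-64.4286,17.9272)
sweep = 180° − θ = 143.2567°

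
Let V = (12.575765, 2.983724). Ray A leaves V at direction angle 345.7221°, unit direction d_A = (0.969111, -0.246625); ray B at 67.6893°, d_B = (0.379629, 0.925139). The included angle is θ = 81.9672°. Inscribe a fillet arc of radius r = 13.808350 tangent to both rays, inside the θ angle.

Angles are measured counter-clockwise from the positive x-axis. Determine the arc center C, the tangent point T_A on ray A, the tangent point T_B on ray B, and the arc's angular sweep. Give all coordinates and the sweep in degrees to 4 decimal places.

bisector direction at 26.7057° = (0.893327,0.449408)
center distance |VC| = r/sin(θ/2) = 13.808350/sin(40.9836°) = 21.054354
C = V + |VC|·bis = (31.3842,12.4457)
T_A = V + ((C−V)·d_A)·d_A = V + 15.8939·d_A = (27.9787,-0.9361)
T_B = V + ((C−V)·d_B)·d_B = V + 15.8939·d_B = (18.6095,17.6878)
sweep = 180° − θ = 98.0328°

center=(31.3842,12.4457) T_A=(27.9787,-0.9361) T_B=(18.6095,17.6878) sweep=98.0328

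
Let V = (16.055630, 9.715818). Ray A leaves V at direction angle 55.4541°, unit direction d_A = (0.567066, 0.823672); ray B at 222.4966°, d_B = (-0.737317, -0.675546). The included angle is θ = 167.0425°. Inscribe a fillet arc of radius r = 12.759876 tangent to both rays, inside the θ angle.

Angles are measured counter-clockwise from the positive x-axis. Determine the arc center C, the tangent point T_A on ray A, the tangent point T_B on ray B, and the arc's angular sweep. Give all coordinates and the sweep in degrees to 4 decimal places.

bisector direction at 138.9753° = (-0.754427,0.656384)
center distance |VC| = r/sin(θ/2) = 12.759876/sin(83.5212°) = 12.841887
C = V + |VC|·bis = (6.3674,18.1450)
T_A = V + ((C−V)·d_A)·d_A = V + 1.4490·d_A = (16.8773,10.9093)
T_B = V + ((C−V)·d_B)·d_B = V + 1.4490·d_B = (14.9872,8.7369)
sweep = 180° − θ = 12.9575°

center=(6.3674,18.1450) T_A=(16.8773,10.9093) T_B=(14.9872,8.7369) sweep=12.9575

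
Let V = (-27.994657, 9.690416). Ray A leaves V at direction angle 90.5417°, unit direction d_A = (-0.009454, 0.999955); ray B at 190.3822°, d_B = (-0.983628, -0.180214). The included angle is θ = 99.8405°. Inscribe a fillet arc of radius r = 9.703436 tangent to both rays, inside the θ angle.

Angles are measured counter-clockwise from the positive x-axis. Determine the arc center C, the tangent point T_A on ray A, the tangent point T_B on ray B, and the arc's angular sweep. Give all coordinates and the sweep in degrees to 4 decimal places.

center=(-37.7749,17.7635) T_A=(-28.0719,17.8552) T_B=(-36.0262,8.2189) sweep=80.1595

bisector direction at 140.4620° = (-0.771202,0.636591)
center distance |VC| = r/sin(θ/2) = 9.703436/sin(49.9203°) = 12.681760
C = V + |VC|·bis = (-37.7749,17.7635)
T_A = V + ((C−V)·d_A)·d_A = V + 8.1652·d_A = (-28.0719,17.8552)
T_B = V + ((C−V)·d_B)·d_B = V + 8.1652·d_B = (-36.0262,8.2189)
sweep = 180° − θ = 80.1595°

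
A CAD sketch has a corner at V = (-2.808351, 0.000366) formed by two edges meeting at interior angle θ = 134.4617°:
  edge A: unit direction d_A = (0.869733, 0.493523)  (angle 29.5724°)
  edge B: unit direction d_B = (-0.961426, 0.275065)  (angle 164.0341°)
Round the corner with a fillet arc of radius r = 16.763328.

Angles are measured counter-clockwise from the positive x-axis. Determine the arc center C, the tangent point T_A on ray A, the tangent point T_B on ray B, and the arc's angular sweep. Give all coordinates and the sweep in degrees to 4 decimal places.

bisector direction at 96.8033° = (-0.118460,0.992959)
center distance |VC| = r/sin(θ/2) = 16.763328/sin(67.2309°) = 18.180071
C = V + |VC|·bis = (-4.9620,18.0524)
T_A = V + ((C−V)·d_A)·d_A = V + 7.0360·d_A = (3.3111,3.4728)
T_B = V + ((C−V)·d_B)·d_B = V + 7.0360·d_B = (-9.5730,1.9357)
sweep = 180° − θ = 45.5383°

center=(-4.9620,18.0524) T_A=(3.3111,3.4728) T_B=(-9.5730,1.9357) sweep=45.5383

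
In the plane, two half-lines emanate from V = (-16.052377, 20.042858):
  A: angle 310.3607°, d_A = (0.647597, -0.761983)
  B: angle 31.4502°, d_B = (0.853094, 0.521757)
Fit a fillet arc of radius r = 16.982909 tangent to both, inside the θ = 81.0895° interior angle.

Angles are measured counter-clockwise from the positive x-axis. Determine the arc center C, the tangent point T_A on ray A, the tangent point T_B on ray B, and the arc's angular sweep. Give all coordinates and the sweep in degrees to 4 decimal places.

center=(9.7451,15.9133) T_A=(-3.1956,4.9152) T_B=(0.8841,30.4013) sweep=98.9105

bisector direction at 350.9054° = (0.987429,-0.158064)
center distance |VC| = r/sin(θ/2) = 16.982909/sin(40.5448°) = 26.125874
C = V + |VC|·bis = (9.7451,15.9133)
T_A = V + ((C−V)·d_A)·d_A = V + 19.8530·d_A = (-3.1956,4.9152)
T_B = V + ((C−V)·d_B)·d_B = V + 19.8530·d_B = (0.8841,30.4013)
sweep = 180° − θ = 98.9105°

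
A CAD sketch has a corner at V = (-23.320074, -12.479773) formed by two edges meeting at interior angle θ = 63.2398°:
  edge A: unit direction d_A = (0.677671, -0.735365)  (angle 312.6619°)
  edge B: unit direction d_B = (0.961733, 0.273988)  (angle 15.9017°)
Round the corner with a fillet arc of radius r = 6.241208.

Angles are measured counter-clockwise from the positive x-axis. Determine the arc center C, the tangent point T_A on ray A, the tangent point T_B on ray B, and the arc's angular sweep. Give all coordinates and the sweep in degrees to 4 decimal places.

center=(-11.8609,-15.7047) T_A=(-16.4505,-19.9342) T_B=(-13.5709,-9.7023) sweep=116.7602

bisector direction at 344.2818° = (0.962606,-0.270906)
center distance |VC| = r/sin(θ/2) = 6.241208/sin(31.6199°) = 11.904303
C = V + |VC|·bis = (-11.8609,-15.7047)
T_A = V + ((C−V)·d_A)·d_A = V + 10.1370·d_A = (-16.4505,-19.9342)
T_B = V + ((C−V)·d_B)·d_B = V + 10.1370·d_B = (-13.5709,-9.7023)
sweep = 180° − θ = 116.7602°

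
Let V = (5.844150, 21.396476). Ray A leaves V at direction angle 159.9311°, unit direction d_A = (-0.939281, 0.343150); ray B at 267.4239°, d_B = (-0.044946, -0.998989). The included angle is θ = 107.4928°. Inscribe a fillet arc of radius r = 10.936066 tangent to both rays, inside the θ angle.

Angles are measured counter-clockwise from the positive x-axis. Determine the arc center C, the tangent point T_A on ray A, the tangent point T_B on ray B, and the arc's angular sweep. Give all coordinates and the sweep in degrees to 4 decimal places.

bisector direction at 213.6775° = (-0.832172,-0.554518)
center distance |VC| = r/sin(θ/2) = 10.936066/sin(53.7464°) = 13.561464
C = V + |VC|·bis = (-5.4413,13.8764)
T_A = V + ((C−V)·d_A)·d_A = V + 8.0197·d_A = (-1.6886,24.1484)
T_B = V + ((C−V)·d_B)·d_B = V + 8.0197·d_B = (5.4837,13.3849)
sweep = 180° − θ = 72.5072°

center=(-5.4413,13.8764) T_A=(-1.6886,24.1484) T_B=(5.4837,13.3849) sweep=72.5072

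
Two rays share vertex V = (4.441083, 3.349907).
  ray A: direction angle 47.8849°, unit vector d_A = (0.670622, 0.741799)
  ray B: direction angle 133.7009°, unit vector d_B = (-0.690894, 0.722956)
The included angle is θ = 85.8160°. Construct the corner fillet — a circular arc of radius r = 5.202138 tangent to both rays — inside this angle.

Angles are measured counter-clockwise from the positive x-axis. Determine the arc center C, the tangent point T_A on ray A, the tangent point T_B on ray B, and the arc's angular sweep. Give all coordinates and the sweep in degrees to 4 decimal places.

bisector direction at 90.7929° = (-0.013838,0.999904)
center distance |VC| = r/sin(θ/2) = 5.202138/sin(42.9080°) = 7.640954
C = V + |VC|·bis = (4.3353,10.9901)
T_A = V + ((C−V)·d_A)·d_A = V + 5.5966·d_A = (8.1943,7.5015)
T_B = V + ((C−V)·d_B)·d_B = V + 5.5966·d_B = (0.5744,7.3960)
sweep = 180° − θ = 94.1840°

center=(4.3353,10.9901) T_A=(8.1943,7.5015) T_B=(0.5744,7.3960) sweep=94.1840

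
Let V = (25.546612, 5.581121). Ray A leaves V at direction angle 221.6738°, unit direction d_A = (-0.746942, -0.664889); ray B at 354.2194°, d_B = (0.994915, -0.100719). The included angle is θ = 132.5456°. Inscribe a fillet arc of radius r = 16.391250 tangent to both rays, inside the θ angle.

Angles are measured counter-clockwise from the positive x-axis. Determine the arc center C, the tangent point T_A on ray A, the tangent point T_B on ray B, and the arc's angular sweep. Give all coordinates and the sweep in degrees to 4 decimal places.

center=(31.0636,-11.4524) T_A=(20.1652,0.7909) T_B=(32.7145,4.8555) sweep=47.4544

bisector direction at 287.9466° = (0.308130,-0.951344)
center distance |VC| = r/sin(θ/2) = 16.391250/sin(66.2728°) = 17.904705
C = V + |VC|·bis = (31.0636,-11.4524)
T_A = V + ((C−V)·d_A)·d_A = V + 7.2045·d_A = (20.1652,0.7909)
T_B = V + ((C−V)·d_B)·d_B = V + 7.2045·d_B = (32.7145,4.8555)
sweep = 180° − θ = 47.4544°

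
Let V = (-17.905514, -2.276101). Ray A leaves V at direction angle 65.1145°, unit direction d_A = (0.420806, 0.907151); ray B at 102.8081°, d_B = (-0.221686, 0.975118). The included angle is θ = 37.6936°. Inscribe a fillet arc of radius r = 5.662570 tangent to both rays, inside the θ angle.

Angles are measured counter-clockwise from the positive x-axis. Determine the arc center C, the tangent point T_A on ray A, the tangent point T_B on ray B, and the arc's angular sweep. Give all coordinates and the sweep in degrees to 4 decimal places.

bisector direction at 83.9613° = (0.105200,0.994451)
center distance |VC| = r/sin(θ/2) = 5.662570/sin(18.8468°) = 17.529070
C = V + |VC|·bis = (-16.0615,15.1557)
T_A = V + ((C−V)·d_A)·d_A = V + 16.5893·d_A = (-10.9246,12.7729)
T_B = V + ((C−V)·d_B)·d_B = V + 16.5893·d_B = (-21.5831,13.9004)
sweep = 180° − θ = 142.3064°

center=(-16.0615,15.1557) T_A=(-10.9246,12.7729) T_B=(-21.5831,13.9004) sweep=142.3064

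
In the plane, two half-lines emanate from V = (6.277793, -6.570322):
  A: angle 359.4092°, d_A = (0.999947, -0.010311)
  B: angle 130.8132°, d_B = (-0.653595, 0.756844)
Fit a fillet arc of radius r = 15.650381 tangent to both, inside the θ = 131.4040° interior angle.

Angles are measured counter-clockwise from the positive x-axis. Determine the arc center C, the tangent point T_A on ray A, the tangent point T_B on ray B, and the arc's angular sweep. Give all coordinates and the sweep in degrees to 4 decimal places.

bisector direction at 65.1112° = (0.420858,0.907126)
center distance |VC| = r/sin(θ/2) = 15.650381/sin(65.7020°) = 17.171470
C = V + |VC|·bis = (13.5046,9.0064)
T_A = V + ((C−V)·d_A)·d_A = V + 7.0658·d_A = (13.3432,-6.6432)
T_B = V + ((C−V)·d_B)·d_B = V + 7.0658·d_B = (1.6596,-1.2226)
sweep = 180° − θ = 48.5960°

center=(13.5046,9.0064) T_A=(13.3432,-6.6432) T_B=(1.6596,-1.2226) sweep=48.5960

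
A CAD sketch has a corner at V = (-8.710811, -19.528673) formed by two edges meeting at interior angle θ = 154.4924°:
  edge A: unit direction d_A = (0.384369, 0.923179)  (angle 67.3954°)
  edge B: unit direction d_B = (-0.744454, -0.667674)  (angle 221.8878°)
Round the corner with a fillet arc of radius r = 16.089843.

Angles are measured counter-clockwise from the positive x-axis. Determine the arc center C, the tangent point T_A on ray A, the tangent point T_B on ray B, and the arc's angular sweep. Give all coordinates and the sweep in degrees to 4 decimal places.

bisector direction at 144.6416° = (-0.815548,0.578689)
center distance |VC| = r/sin(θ/2) = 16.089843/sin(77.2462°) = 16.496859
C = V + |VC|·bis = (-22.1648,-9.9821)
T_A = V + ((C−V)·d_A)·d_A = V + 3.6419·d_A = (-7.3110,-16.1666)
T_B = V + ((C−V)·d_B)·d_B = V + 3.6419·d_B = (-11.4220,-21.9603)
sweep = 180° − θ = 25.5076°

center=(-22.1648,-9.9821) T_A=(-7.3110,-16.1666) T_B=(-11.4220,-21.9603) sweep=25.5076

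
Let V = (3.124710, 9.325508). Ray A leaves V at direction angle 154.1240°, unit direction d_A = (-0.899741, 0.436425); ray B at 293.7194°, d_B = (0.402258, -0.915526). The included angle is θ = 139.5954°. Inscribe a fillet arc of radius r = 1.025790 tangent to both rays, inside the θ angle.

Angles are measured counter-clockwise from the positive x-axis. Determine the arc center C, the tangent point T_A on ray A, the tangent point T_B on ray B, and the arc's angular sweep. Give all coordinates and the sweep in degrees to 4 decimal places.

center=(2.3374,8.5673) T_A=(2.7851,9.4902) T_B=(3.2765,8.9799) sweep=40.4046

bisector direction at 223.9217° = (-0.720288,-0.693675)
center distance |VC| = r/sin(θ/2) = 1.025790/sin(69.7977°) = 1.093034
C = V + |VC|·bis = (2.3374,8.5673)
T_A = V + ((C−V)·d_A)·d_A = V + 0.3775·d_A = (2.7851,9.4902)
T_B = V + ((C−V)·d_B)·d_B = V + 0.3775·d_B = (3.2765,8.9799)
sweep = 180° − θ = 40.4046°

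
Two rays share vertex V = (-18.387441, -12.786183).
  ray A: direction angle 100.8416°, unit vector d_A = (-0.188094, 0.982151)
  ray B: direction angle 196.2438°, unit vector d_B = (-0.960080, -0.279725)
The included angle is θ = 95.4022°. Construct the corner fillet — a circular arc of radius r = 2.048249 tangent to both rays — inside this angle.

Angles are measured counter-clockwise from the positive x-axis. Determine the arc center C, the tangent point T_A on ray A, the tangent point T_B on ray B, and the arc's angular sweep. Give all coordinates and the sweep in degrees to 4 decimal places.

center=(-20.7497,-11.3410) T_A=(-18.7380,-10.9558) T_B=(-20.1767,-13.3075) sweep=84.5978

bisector direction at 148.5427° = (-0.853029,0.521863)
center distance |VC| = r/sin(θ/2) = 2.048249/sin(47.7011°) = 2.769236
C = V + |VC|·bis = (-20.7497,-11.3410)
T_A = V + ((C−V)·d_A)·d_A = V + 1.8637·d_A = (-18.7380,-10.9558)
T_B = V + ((C−V)·d_B)·d_B = V + 1.8637·d_B = (-20.1767,-13.3075)
sweep = 180° − θ = 84.5978°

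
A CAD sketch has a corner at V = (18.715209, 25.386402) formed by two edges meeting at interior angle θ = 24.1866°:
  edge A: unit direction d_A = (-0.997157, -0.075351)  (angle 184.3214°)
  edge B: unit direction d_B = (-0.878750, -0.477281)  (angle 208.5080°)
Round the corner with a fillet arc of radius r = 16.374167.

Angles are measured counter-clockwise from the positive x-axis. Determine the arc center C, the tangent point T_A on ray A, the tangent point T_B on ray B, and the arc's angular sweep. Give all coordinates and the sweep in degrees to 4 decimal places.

bisector direction at 196.4147° = (-0.959242,-0.282588)
center distance |VC| = r/sin(θ/2) = 16.374167/sin(12.0933°) = 78.156740
C = V + |VC|·bis = (-56.2560,3.3003)
T_A = V + ((C−V)·d_A)·d_A = V + 76.4223·d_A = (-57.4898,19.6279)
T_B = V + ((C−V)·d_B)·d_B = V + 76.4223·d_B = (-48.4409,-11.0885)
sweep = 180° − θ = 155.8134°

center=(-56.2560,3.3003) T_A=(-57.4898,19.6279) T_B=(-48.4409,-11.0885) sweep=155.8134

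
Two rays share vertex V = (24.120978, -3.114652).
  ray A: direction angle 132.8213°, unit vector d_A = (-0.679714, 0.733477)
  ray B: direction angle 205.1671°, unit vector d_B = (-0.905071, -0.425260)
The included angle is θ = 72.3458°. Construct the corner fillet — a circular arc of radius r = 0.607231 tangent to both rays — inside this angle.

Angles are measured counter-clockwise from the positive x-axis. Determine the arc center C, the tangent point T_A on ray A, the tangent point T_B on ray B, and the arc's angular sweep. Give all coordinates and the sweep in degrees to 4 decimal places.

bisector direction at 168.9942° = (-0.981608,0.190908)
center distance |VC| = r/sin(θ/2) = 0.607231/sin(36.1729°) = 1.028815
C = V + |VC|·bis = (23.1111,-2.9182)
T_A = V + ((C−V)·d_A)·d_A = V + 0.8305·d_A = (23.5565,-2.5055)
T_B = V + ((C−V)·d_B)·d_B = V + 0.8305·d_B = (23.3693,-3.4678)
sweep = 180° − θ = 107.6542°

center=(23.1111,-2.9182) T_A=(23.5565,-2.5055) T_B=(23.3693,-3.4678) sweep=107.6542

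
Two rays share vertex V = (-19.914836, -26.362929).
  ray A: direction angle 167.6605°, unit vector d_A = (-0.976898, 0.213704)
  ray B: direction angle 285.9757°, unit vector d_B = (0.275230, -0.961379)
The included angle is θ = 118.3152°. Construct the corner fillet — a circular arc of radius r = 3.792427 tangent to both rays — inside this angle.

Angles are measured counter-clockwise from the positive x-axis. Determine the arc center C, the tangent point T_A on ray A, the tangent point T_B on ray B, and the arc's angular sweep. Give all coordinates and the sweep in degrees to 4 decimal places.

bisector direction at 226.8181° = (-0.684317,-0.729185)
center distance |VC| = r/sin(θ/2) = 3.792427/sin(59.1576°) = 4.417088
C = V + |VC|·bis = (-22.9375,-29.5838)
T_A = V + ((C−V)·d_A)·d_A = V + 2.2645·d_A = (-22.1271,-25.8790)
T_B = V + ((C−V)·d_B)·d_B = V + 2.2645·d_B = (-19.2916,-28.5400)
sweep = 180° − θ = 61.6848°

center=(-22.9375,-29.5838) T_A=(-22.1271,-25.8790) T_B=(-19.2916,-28.5400) sweep=61.6848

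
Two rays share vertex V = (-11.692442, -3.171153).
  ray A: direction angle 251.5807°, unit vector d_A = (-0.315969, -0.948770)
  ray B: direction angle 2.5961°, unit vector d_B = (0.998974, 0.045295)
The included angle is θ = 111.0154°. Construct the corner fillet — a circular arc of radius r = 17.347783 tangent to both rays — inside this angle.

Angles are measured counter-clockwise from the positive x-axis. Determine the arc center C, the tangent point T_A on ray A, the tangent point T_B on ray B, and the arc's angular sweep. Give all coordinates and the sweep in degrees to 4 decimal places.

bisector direction at 307.0884° = (0.603046,-0.797706)
center distance |VC| = r/sin(θ/2) = 17.347783/sin(55.5077°) = 21.047967
C = V + |VC|·bis = (1.0005,-19.9612)
T_A = V + ((C−V)·d_A)·d_A = V + 11.9194·d_A = (-15.4586,-14.4799)
T_B = V + ((C−V)·d_B)·d_B = V + 11.9194·d_B = (0.2147,-2.6313)
sweep = 180° − θ = 68.9846°

center=(1.0005,-19.9612) T_A=(-15.4586,-14.4799) T_B=(0.2147,-2.6313) sweep=68.9846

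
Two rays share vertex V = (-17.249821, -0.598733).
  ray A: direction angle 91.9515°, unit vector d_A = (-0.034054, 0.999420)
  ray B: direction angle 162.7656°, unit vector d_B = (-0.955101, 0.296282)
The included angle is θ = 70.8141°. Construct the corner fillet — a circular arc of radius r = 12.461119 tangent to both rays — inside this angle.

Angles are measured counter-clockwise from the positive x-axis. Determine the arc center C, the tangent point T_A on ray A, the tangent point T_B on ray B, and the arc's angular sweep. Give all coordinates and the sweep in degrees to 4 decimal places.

center=(-30.3007,16.4967) T_A=(-17.8468,16.9210) T_B=(-33.9927,4.5951) sweep=109.1859

bisector direction at 127.3585° = (-0.606801,0.794854)
center distance |VC| = r/sin(θ/2) = 12.461119/sin(35.4070°) = 21.507624
C = V + |VC|·bis = (-30.3007,16.4967)
T_A = V + ((C−V)·d_A)·d_A = V + 17.5299·d_A = (-17.8468,16.9210)
T_B = V + ((C−V)·d_B)·d_B = V + 17.5299·d_B = (-33.9927,4.5951)
sweep = 180° − θ = 109.1859°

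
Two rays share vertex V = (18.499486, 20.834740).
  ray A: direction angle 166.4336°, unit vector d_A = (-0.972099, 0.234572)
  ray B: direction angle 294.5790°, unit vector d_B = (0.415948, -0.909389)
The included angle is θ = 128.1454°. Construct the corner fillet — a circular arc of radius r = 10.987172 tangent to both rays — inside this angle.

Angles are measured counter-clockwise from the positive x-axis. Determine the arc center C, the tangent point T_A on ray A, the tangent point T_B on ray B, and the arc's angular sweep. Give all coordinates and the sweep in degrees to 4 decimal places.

center=(10.7297,11.4071) T_A=(13.3070,22.0877) T_B=(20.7213,15.9772) sweep=51.8546

bisector direction at 230.5063° = (-0.635993,-0.771695)
center distance |VC| = r/sin(θ/2) = 10.987172/sin(64.0727°) = 12.216798
C = V + |VC|·bis = (10.7297,11.4071)
T_A = V + ((C−V)·d_A)·d_A = V + 5.3416·d_A = (13.3070,22.0877)
T_B = V + ((C−V)·d_B)·d_B = V + 5.3416·d_B = (20.7213,15.9772)
sweep = 180° − θ = 51.8546°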